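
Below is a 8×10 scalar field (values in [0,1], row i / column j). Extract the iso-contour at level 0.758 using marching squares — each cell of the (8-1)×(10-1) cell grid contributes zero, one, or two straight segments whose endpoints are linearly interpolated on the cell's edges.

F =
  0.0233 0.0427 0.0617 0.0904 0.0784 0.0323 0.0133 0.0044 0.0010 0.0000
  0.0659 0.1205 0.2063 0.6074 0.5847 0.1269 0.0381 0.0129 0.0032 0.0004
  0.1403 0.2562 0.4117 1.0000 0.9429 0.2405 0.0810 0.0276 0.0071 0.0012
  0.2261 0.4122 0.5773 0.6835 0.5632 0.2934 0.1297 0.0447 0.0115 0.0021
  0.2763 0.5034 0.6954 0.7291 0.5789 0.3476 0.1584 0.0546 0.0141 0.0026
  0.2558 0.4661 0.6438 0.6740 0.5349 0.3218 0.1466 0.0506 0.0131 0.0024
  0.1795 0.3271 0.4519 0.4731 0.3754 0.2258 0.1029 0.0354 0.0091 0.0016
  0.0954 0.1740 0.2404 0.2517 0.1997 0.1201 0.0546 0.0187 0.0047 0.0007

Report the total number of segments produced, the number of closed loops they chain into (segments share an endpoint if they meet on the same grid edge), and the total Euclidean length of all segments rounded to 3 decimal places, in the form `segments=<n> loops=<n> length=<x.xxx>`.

cell (1,2): code 0100 → (1.384,3.000)–(2.000,2.589)
cell (1,3): code 1100 → (1.484,4.000)–(1.384,3.000)
cell (1,4): code 1000 → (2.000,4.263)–(1.484,4.000)
cell (2,2): code 0010 → (2.000,2.589)–(2.765,3.000)
cell (2,3): code 0011 → (2.765,3.000)–(2.487,4.000)
cell (2,4): code 0001 → (2.487,4.000)–(2.000,4.263)
total: 6 segments, chained into 1 closed loop(s), length Σ = 4.785137

segments=6 loops=1 length=4.785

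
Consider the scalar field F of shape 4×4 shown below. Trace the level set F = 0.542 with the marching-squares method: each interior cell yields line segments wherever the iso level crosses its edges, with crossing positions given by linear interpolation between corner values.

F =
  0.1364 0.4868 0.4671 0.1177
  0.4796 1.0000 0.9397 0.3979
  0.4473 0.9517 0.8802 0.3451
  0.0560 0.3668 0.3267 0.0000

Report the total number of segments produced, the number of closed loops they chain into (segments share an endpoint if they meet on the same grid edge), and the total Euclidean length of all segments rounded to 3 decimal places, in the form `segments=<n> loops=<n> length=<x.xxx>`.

segments=8 loops=1 length=8.335

cell (0,0): code 0100 → (0.108,1.000)–(1.000,0.120)
cell (0,1): code 1100 → (0.158,2.000)–(0.108,1.000)
cell (0,2): code 1000 → (1.000,2.734)–(0.158,2.000)
cell (1,0): code 0110 → (1.000,0.120)–(2.000,0.188)
cell (1,2): code 1001 → (2.000,2.632)–(1.000,2.734)
cell (2,0): code 0010 → (2.000,0.188)–(2.700,1.000)
cell (2,1): code 0011 → (2.700,1.000)–(2.611,2.000)
cell (2,2): code 0001 → (2.611,2.000)–(2.000,2.632)
total: 8 segments, chained into 1 closed loop(s), length Σ = 8.334509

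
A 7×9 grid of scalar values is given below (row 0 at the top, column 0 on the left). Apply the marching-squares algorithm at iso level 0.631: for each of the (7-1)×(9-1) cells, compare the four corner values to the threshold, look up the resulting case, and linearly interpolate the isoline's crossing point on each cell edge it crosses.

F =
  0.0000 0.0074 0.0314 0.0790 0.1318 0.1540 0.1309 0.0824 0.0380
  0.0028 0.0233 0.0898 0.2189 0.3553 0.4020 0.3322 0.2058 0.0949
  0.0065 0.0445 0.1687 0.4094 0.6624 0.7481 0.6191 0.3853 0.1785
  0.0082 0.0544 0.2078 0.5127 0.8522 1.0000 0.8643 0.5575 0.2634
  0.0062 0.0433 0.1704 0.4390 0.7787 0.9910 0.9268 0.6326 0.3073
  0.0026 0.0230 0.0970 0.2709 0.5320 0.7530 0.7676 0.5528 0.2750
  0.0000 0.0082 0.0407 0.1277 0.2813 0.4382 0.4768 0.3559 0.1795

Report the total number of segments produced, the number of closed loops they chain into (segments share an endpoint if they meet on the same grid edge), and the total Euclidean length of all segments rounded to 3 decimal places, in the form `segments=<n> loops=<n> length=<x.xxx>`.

segments=16 loops=1 length=11.538

cell (1,3): code 0100 → (1.898,4.000)–(2.000,3.876)
cell (1,4): code 1100 → (1.662,5.000)–(1.898,4.000)
cell (1,5): code 1000 → (2.000,5.908)–(1.662,5.000)
cell (2,3): code 0110 → (2.000,3.876)–(3.000,3.348)
cell (2,5): code 1101 → (2.049,6.000)–(2.000,5.908)
cell (2,6): code 1000 → (3.000,6.760)–(2.049,6.000)
cell (3,3): code 0110 → (3.000,3.348)–(4.000,3.565)
cell (3,6): code 1101 → (3.979,7.000)–(3.000,6.760)
cell (3,7): code 1000 → (4.000,7.005)–(3.979,7.000)
cell (4,3): code 0010 → (4.000,3.565)–(4.599,4.000)
cell (4,4): code 0111 → (4.599,4.000)–(5.000,4.448)
cell (4,6): code 1011 → (5.000,6.636)–(4.020,7.000)
cell (4,7): code 0001 → (4.020,7.000)–(4.000,7.005)
cell (5,4): code 0010 → (5.000,4.448)–(5.388,5.000)
cell (5,5): code 0011 → (5.388,5.000)–(5.470,6.000)
cell (5,6): code 0001 → (5.470,6.000)–(5.000,6.636)
total: 16 segments, chained into 1 closed loop(s), length Σ = 11.538408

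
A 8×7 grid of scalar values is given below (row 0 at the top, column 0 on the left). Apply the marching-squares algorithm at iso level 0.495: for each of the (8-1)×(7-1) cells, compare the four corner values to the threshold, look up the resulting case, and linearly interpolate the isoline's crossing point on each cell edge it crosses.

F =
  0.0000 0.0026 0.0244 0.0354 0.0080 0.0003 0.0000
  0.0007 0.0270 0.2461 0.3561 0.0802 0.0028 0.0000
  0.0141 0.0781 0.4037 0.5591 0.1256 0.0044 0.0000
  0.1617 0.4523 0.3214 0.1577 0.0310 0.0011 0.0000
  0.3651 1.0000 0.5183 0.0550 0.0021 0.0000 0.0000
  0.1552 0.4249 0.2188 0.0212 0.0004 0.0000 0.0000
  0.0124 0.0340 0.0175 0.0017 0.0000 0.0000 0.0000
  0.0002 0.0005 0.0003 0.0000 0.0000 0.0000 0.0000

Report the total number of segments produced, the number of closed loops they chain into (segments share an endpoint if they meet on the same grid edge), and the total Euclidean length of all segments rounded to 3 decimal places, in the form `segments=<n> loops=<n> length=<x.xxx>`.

cell (1,2): code 0100 → (1.684,3.000)–(2.000,2.588)
cell (1,3): code 1000 → (2.000,3.148)–(1.684,3.000)
cell (2,2): code 0010 → (2.000,2.588)–(2.160,3.000)
cell (2,3): code 0001 → (2.160,3.000)–(2.000,3.148)
cell (3,0): code 0100 → (3.078,1.000)–(4.000,0.205)
cell (3,1): code 1100 → (3.882,2.000)–(3.078,1.000)
cell (3,2): code 1000 → (4.000,2.050)–(3.882,2.000)
cell (4,0): code 0010 → (4.000,0.205)–(4.878,1.000)
cell (4,1): code 0011 → (4.878,1.000)–(4.078,2.000)
cell (4,2): code 0001 → (4.078,2.000)–(4.000,2.050)
total: 10 segments, chained into 2 closed loop(s), length Σ = 6.715573

segments=10 loops=2 length=6.716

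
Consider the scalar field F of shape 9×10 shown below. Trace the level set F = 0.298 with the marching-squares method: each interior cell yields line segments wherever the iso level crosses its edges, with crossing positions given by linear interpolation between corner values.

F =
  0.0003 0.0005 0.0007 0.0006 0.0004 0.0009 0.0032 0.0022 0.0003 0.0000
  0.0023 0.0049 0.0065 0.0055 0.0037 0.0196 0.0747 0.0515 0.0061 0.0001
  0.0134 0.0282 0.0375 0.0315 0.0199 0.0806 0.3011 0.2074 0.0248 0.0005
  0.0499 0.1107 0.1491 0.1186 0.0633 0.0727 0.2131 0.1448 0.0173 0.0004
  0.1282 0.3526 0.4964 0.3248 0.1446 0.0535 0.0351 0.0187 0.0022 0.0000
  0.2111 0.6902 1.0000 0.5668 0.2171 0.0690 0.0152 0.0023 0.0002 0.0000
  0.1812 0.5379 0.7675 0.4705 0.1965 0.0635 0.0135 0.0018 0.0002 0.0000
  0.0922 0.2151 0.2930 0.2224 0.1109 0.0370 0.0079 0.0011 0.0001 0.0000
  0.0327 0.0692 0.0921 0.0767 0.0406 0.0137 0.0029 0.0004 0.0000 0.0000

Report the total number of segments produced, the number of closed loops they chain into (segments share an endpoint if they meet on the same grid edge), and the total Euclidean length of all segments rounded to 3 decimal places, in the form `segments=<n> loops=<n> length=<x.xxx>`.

segments=16 loops=2 length=11.185

cell (1,5): code 0100 → (1.986,6.000)–(2.000,5.986)
cell (1,6): code 1000 → (2.000,6.033)–(1.986,6.000)
cell (2,5): code 0010 → (2.000,5.986)–(2.035,6.000)
cell (2,6): code 0001 → (2.035,6.000)–(2.000,6.033)
cell (3,0): code 0100 → (3.774,1.000)–(4.000,0.757)
cell (3,1): code 1100 → (3.429,2.000)–(3.774,1.000)
cell (3,2): code 1100 → (3.870,3.000)–(3.429,2.000)
cell (3,3): code 1000 → (4.000,3.149)–(3.870,3.000)
cell (4,0): code 0110 → (4.000,0.757)–(5.000,0.181)
cell (4,3): code 1001 → (5.000,3.769)–(4.000,3.149)
cell (5,0): code 0110 → (5.000,0.181)–(6.000,0.327)
cell (5,3): code 1001 → (6.000,3.630)–(5.000,3.769)
cell (6,0): code 0010 → (6.000,0.327)–(6.743,1.000)
cell (6,1): code 0011 → (6.743,1.000)–(6.989,2.000)
cell (6,2): code 0011 → (6.989,2.000)–(6.695,3.000)
cell (6,3): code 0001 → (6.695,3.000)–(6.000,3.630)
total: 16 segments, chained into 2 closed loop(s), length Σ = 11.185171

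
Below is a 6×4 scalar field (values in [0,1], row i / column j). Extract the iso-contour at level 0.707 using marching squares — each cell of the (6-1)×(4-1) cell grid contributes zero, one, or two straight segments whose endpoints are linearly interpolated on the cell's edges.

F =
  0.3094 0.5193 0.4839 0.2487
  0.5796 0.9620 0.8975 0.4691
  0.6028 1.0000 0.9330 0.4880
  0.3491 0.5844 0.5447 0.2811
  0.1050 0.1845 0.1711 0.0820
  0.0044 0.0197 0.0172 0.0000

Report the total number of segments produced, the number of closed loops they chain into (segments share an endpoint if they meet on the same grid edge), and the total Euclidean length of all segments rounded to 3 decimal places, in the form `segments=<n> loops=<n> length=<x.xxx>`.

segments=8 loops=1 length=7.333

cell (0,0): code 0100 → (0.424,1.000)–(1.000,0.333)
cell (0,1): code 1100 → (0.539,2.000)–(0.424,1.000)
cell (0,2): code 1000 → (1.000,2.445)–(0.539,2.000)
cell (1,0): code 0110 → (1.000,0.333)–(2.000,0.262)
cell (1,2): code 1001 → (2.000,2.508)–(1.000,2.445)
cell (2,0): code 0010 → (2.000,0.262)–(2.705,1.000)
cell (2,1): code 0011 → (2.705,1.000)–(2.582,2.000)
cell (2,2): code 0001 → (2.582,2.000)–(2.000,2.508)
total: 8 segments, chained into 1 closed loop(s), length Σ = 7.332897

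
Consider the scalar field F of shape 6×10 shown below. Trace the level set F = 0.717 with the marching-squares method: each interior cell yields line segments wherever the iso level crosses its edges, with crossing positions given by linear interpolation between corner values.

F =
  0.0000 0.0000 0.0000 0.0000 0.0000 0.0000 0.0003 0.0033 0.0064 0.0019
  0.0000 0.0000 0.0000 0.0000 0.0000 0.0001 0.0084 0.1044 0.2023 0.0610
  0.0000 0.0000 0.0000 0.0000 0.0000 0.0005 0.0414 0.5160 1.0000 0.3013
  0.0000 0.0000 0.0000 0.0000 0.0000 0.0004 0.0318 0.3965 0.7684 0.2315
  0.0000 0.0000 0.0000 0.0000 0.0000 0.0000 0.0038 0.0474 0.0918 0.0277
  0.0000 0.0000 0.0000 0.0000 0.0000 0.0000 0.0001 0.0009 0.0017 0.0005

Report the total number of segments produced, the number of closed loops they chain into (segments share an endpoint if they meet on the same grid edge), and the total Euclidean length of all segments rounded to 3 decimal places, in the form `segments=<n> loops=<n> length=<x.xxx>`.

segments=6 loops=1 length=3.644

cell (1,7): code 0100 → (1.645,8.000)–(2.000,7.415)
cell (1,8): code 1000 → (2.000,8.405)–(1.645,8.000)
cell (2,7): code 0110 → (2.000,7.415)–(3.000,7.862)
cell (2,8): code 1001 → (3.000,8.096)–(2.000,8.405)
cell (3,7): code 0010 → (3.000,7.862)–(3.076,8.000)
cell (3,8): code 0001 → (3.076,8.000)–(3.000,8.096)
total: 6 segments, chained into 1 closed loop(s), length Σ = 3.644183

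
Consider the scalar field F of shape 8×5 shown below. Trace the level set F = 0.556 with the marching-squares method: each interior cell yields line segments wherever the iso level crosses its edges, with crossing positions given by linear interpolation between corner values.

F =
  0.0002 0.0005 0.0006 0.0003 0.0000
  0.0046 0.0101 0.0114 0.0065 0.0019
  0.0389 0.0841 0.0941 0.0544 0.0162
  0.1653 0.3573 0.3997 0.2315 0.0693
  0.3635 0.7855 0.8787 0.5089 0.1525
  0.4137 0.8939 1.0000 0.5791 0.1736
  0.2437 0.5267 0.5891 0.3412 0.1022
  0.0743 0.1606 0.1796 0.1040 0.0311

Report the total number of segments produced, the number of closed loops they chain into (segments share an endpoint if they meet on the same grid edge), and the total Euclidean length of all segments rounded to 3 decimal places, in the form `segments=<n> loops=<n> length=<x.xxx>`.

cell (3,0): code 0100 → (3.464,1.000)–(4.000,0.456)
cell (3,1): code 1100 → (3.326,2.000)–(3.464,1.000)
cell (3,2): code 1000 → (4.000,2.873)–(3.326,2.000)
cell (4,0): code 0110 → (4.000,0.456)–(5.000,0.296)
cell (4,2): code 1101 → (4.671,3.000)–(4.000,2.873)
cell (4,3): code 1000 → (5.000,3.057)–(4.671,3.000)
cell (5,0): code 0010 → (5.000,0.296)–(5.920,1.000)
cell (5,1): code 0111 → (5.920,1.000)–(6.000,1.470)
cell (5,2): code 1011 → (6.000,2.134)–(5.097,3.000)
cell (5,3): code 0001 → (5.097,3.000)–(5.000,3.057)
cell (6,1): code 0010 → (6.000,1.470)–(6.081,2.000)
cell (6,2): code 0001 → (6.081,2.000)–(6.000,2.134)
total: 12 segments, chained into 1 closed loop(s), length Σ = 8.596330

segments=12 loops=1 length=8.596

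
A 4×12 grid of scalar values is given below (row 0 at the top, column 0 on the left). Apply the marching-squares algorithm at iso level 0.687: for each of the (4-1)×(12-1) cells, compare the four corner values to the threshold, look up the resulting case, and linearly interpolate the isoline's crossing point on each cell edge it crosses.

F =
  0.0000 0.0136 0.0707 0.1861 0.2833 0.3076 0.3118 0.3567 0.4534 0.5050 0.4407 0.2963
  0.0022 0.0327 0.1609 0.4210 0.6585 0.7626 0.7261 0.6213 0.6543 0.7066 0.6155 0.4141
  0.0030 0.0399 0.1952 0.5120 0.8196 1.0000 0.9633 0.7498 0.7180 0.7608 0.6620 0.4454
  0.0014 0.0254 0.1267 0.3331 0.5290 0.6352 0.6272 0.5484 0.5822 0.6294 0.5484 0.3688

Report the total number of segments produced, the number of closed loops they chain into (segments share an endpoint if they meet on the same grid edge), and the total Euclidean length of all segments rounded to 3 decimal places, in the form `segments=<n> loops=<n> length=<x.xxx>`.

cell (0,4): code 0100 → (0.834,5.000)–(1.000,4.274)
cell (0,5): code 1100 → (0.906,6.000)–(0.834,5.000)
cell (0,6): code 1000 → (1.000,6.373)–(0.906,6.000)
cell (0,8): code 0100 → (0.903,9.000)–(1.000,8.625)
cell (0,9): code 1000 → (1.000,9.215)–(0.903,9.000)
cell (1,3): code 0100 → (1.177,4.000)–(2.000,3.569)
cell (1,4): code 1110 → (1.000,4.274)–(1.177,4.000)
cell (1,6): code 1101 → (1.511,7.000)–(1.000,6.373)
cell (1,7): code 1100 → (1.513,8.000)–(1.511,7.000)
cell (1,8): code 1110 → (1.000,8.625)–(1.513,8.000)
cell (1,9): code 1001 → (2.000,9.747)–(1.000,9.215)
cell (2,3): code 0010 → (2.000,3.569)–(2.456,4.000)
cell (2,4): code 0011 → (2.456,4.000)–(2.858,5.000)
cell (2,5): code 0011 → (2.858,5.000)–(2.822,6.000)
cell (2,6): code 0011 → (2.822,6.000)–(2.312,7.000)
cell (2,7): code 0011 → (2.312,7.000)–(2.228,8.000)
cell (2,8): code 0011 → (2.228,8.000)–(2.562,9.000)
cell (2,9): code 0001 → (2.562,9.000)–(2.000,9.747)
total: 18 segments, chained into 1 closed loop(s), length Σ = 14.582177

segments=18 loops=1 length=14.582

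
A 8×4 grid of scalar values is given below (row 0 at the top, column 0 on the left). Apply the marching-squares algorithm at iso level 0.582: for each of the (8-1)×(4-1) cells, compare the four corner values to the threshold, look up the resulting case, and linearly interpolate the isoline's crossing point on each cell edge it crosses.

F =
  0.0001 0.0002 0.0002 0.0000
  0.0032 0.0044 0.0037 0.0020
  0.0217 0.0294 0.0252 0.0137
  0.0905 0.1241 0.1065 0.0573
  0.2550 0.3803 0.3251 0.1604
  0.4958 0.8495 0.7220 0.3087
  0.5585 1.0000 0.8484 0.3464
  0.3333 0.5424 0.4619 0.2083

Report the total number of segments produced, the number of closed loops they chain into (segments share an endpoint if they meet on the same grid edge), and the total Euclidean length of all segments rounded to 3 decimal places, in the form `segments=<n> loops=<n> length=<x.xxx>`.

cell (4,0): code 0100 → (4.430,1.000)–(5.000,0.244)
cell (4,1): code 1100 → (4.647,2.000)–(4.430,1.000)
cell (4,2): code 1000 → (5.000,2.339)–(4.647,2.000)
cell (5,0): code 0110 → (5.000,0.244)–(6.000,0.053)
cell (5,2): code 1001 → (6.000,2.531)–(5.000,2.339)
cell (6,0): code 0010 → (6.000,0.053)–(6.913,1.000)
cell (6,1): code 0011 → (6.913,1.000)–(6.689,2.000)
cell (6,2): code 0001 → (6.689,2.000)–(6.000,2.531)
total: 8 segments, chained into 1 closed loop(s), length Σ = 7.706045

segments=8 loops=1 length=7.706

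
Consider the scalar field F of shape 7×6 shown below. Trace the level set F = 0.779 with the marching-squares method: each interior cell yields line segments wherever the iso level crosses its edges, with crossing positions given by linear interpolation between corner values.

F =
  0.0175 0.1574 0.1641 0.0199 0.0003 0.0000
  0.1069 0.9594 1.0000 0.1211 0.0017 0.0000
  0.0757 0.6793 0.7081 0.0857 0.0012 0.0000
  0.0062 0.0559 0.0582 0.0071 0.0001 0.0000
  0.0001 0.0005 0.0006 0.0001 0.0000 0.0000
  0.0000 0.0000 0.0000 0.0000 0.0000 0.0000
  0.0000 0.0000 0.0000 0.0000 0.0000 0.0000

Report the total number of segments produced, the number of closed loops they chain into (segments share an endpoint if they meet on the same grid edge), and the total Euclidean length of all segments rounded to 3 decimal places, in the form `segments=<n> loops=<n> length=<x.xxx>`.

segments=6 loops=1 length=4.157

cell (0,0): code 0100 → (0.775,1.000)–(1.000,0.788)
cell (0,1): code 1100 → (0.736,2.000)–(0.775,1.000)
cell (0,2): code 1000 → (1.000,2.251)–(0.736,2.000)
cell (1,0): code 0010 → (1.000,0.788)–(1.644,1.000)
cell (1,1): code 0011 → (1.644,1.000)–(1.757,2.000)
cell (1,2): code 0001 → (1.757,2.000)–(1.000,2.251)
total: 6 segments, chained into 1 closed loop(s), length Σ = 4.156547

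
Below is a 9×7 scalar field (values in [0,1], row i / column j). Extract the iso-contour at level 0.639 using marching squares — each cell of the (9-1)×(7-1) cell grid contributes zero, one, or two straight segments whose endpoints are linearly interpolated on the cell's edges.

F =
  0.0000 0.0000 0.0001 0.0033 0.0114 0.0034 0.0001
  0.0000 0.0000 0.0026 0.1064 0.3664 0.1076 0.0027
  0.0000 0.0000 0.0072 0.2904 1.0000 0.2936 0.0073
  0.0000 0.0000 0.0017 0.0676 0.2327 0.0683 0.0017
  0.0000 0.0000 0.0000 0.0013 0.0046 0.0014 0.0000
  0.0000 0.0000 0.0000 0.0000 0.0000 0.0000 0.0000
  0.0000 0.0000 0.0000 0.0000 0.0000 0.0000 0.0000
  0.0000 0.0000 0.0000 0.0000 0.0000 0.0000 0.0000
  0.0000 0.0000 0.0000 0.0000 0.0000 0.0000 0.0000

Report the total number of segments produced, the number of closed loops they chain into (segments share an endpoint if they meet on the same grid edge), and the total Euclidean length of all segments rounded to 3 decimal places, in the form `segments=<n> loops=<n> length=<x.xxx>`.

cell (1,3): code 0100 → (1.430,4.000)–(2.000,3.491)
cell (1,4): code 1000 → (2.000,4.511)–(1.430,4.000)
cell (2,3): code 0010 → (2.000,3.491)–(2.470,4.000)
cell (2,4): code 0001 → (2.470,4.000)–(2.000,4.511)
total: 4 segments, chained into 1 closed loop(s), length Σ = 2.916776

segments=4 loops=1 length=2.917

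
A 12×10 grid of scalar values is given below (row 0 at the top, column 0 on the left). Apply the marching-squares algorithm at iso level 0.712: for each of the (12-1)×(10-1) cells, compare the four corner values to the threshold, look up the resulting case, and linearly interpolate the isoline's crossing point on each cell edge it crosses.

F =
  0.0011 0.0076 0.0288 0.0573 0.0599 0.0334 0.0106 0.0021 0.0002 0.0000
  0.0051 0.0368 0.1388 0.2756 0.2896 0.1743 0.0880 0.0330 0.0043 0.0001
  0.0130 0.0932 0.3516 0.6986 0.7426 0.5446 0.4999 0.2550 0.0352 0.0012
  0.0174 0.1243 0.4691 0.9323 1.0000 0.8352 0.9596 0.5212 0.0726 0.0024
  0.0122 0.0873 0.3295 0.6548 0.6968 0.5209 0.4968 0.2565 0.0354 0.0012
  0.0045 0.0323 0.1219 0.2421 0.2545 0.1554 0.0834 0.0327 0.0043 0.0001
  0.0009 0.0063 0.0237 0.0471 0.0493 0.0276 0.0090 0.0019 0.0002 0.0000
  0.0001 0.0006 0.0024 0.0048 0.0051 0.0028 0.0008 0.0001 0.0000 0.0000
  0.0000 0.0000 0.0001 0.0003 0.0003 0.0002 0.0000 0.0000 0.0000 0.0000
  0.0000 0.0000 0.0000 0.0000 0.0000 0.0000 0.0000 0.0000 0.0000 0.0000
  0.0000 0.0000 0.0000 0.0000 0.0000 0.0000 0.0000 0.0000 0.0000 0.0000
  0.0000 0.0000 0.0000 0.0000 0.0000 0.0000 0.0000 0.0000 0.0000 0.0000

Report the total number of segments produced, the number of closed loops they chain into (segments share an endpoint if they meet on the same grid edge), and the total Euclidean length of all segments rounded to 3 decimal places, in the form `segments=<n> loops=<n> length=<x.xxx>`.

segments=12 loops=1 length=9.914

cell (1,3): code 0100 → (1.932,4.000)–(2.000,3.305)
cell (1,4): code 1000 → (2.000,4.155)–(1.932,4.000)
cell (2,2): code 0100 → (2.057,3.000)–(3.000,2.524)
cell (2,3): code 1110 → (2.000,3.305)–(2.057,3.000)
cell (2,4): code 1101 → (2.576,5.000)–(2.000,4.155)
cell (2,5): code 1100 → (2.461,6.000)–(2.576,5.000)
cell (2,6): code 1000 → (3.000,6.565)–(2.461,6.000)
cell (3,2): code 0010 → (3.000,2.524)–(3.794,3.000)
cell (3,3): code 0011 → (3.794,3.000)–(3.950,4.000)
cell (3,4): code 0011 → (3.950,4.000)–(3.392,5.000)
cell (3,5): code 0011 → (3.392,5.000)–(3.535,6.000)
cell (3,6): code 0001 → (3.535,6.000)–(3.000,6.565)
total: 12 segments, chained into 1 closed loop(s), length Σ = 9.913919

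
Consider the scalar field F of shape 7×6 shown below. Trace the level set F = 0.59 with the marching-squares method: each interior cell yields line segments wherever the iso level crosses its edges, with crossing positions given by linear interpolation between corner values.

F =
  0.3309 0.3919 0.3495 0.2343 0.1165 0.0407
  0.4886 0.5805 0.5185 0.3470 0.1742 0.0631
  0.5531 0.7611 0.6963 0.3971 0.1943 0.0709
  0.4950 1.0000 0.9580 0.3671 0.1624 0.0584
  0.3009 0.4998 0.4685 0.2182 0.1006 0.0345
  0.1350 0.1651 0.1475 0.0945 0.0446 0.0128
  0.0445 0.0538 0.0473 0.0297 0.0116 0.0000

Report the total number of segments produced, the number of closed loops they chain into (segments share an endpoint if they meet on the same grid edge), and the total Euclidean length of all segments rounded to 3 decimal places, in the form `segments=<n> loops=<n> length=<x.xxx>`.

cell (1,0): code 0100 → (1.053,1.000)–(2.000,0.177)
cell (1,1): code 1100 → (1.402,2.000)–(1.053,1.000)
cell (1,2): code 1000 → (2.000,2.355)–(1.402,2.000)
cell (2,0): code 0110 → (2.000,0.177)–(3.000,0.188)
cell (2,2): code 1001 → (3.000,2.623)–(2.000,2.355)
cell (3,0): code 0010 → (3.000,0.188)–(3.820,1.000)
cell (3,1): code 0011 → (3.820,1.000)–(3.752,2.000)
cell (3,2): code 0001 → (3.752,2.000)–(3.000,2.623)
total: 8 segments, chained into 1 closed loop(s), length Σ = 8.176920

segments=8 loops=1 length=8.177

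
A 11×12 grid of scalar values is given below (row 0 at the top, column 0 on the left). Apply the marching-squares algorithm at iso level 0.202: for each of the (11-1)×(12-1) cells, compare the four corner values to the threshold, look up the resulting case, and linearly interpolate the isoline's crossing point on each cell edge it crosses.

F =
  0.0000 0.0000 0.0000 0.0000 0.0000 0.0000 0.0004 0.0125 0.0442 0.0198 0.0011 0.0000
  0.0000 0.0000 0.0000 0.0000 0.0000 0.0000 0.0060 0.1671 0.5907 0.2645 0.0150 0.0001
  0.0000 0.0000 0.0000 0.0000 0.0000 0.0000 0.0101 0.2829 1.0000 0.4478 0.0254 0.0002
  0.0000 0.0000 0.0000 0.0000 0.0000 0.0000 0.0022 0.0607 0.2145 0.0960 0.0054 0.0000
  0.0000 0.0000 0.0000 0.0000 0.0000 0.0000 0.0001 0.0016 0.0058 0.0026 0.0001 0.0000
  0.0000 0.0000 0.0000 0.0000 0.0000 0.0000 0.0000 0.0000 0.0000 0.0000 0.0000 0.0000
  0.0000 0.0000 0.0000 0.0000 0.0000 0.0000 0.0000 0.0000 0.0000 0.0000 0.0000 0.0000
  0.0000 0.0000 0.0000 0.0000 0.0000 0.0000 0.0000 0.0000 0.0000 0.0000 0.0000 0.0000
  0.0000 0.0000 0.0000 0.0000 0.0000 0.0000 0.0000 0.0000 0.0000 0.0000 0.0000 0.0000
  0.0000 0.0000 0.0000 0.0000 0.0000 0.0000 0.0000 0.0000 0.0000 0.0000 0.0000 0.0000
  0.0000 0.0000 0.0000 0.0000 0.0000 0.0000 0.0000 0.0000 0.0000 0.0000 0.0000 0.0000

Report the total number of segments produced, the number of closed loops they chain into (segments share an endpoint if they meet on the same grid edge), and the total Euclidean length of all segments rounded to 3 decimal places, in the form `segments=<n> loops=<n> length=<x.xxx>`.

segments=12 loops=1 length=8.405

cell (0,7): code 0100 → (0.289,8.000)–(1.000,7.082)
cell (0,8): code 1100 → (0.745,9.000)–(0.289,8.000)
cell (0,9): code 1000 → (1.000,9.251)–(0.745,9.000)
cell (1,6): code 0100 → (1.301,7.000)–(2.000,6.703)
cell (1,7): code 1110 → (1.000,7.082)–(1.301,7.000)
cell (1,9): code 1001 → (2.000,9.582)–(1.000,9.251)
cell (2,6): code 0010 → (2.000,6.703)–(2.364,7.000)
cell (2,7): code 0111 → (2.364,7.000)–(3.000,7.919)
cell (2,8): code 1011 → (3.000,8.105)–(2.699,9.000)
cell (2,9): code 0001 → (2.699,9.000)–(2.000,9.582)
cell (3,7): code 0010 → (3.000,7.919)–(3.060,8.000)
cell (3,8): code 0001 → (3.060,8.000)–(3.000,8.105)
total: 12 segments, chained into 1 closed loop(s), length Σ = 8.404974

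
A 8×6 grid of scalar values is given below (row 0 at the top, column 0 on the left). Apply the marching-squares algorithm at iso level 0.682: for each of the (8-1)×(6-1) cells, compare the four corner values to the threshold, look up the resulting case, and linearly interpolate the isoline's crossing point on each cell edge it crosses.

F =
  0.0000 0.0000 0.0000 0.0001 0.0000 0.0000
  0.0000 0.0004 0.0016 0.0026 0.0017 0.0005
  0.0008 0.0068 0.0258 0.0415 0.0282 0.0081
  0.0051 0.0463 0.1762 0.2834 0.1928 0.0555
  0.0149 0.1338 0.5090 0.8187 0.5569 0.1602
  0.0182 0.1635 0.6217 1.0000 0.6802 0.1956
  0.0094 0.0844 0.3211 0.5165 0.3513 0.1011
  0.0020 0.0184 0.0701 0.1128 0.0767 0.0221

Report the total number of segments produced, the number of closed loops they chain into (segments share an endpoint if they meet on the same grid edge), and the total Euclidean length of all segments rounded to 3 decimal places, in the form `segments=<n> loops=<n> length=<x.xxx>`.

cell (3,2): code 0100 → (3.745,3.000)–(4.000,2.559)
cell (3,3): code 1000 → (4.000,3.522)–(3.745,3.000)
cell (4,2): code 0110 → (4.000,2.559)–(5.000,2.159)
cell (4,3): code 1001 → (5.000,3.994)–(4.000,3.522)
cell (5,2): code 0010 → (5.000,2.159)–(5.658,3.000)
cell (5,3): code 0001 → (5.658,3.000)–(5.000,3.994)
total: 6 segments, chained into 1 closed loop(s), length Σ = 5.533360

segments=6 loops=1 length=5.533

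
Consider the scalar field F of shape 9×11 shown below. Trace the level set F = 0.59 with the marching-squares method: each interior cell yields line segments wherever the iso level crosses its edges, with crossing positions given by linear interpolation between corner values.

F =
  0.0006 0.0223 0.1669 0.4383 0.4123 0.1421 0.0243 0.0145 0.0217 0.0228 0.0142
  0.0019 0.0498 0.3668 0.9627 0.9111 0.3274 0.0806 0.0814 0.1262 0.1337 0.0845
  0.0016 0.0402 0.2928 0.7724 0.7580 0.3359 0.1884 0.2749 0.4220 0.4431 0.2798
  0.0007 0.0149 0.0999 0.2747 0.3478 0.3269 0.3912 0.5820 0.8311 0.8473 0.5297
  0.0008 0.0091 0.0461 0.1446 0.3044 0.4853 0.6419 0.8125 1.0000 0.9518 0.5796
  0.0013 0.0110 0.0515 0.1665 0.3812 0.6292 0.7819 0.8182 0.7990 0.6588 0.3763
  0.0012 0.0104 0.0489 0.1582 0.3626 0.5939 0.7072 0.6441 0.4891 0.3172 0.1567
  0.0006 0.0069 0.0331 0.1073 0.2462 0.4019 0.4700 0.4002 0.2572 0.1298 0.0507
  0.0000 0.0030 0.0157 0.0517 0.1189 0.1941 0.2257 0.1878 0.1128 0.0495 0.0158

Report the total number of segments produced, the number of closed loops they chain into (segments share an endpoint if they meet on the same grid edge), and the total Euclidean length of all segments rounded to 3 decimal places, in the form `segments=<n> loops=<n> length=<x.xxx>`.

segments=26 loops=2 length=21.091

cell (0,2): code 0100 → (0.289,3.000)–(1.000,2.375)
cell (0,3): code 1100 → (0.356,4.000)–(0.289,3.000)
cell (0,4): code 1000 → (1.000,4.550)–(0.356,4.000)
cell (1,2): code 0110 → (1.000,2.375)–(2.000,2.620)
cell (1,4): code 1001 → (2.000,4.398)–(1.000,4.550)
cell (2,2): code 0010 → (2.000,2.620)–(2.366,3.000)
cell (2,3): code 0011 → (2.366,3.000)–(2.410,4.000)
cell (2,4): code 0001 → (2.410,4.000)–(2.000,4.398)
cell (2,7): code 0100 → (2.411,8.000)–(3.000,7.032)
cell (2,8): code 1100 → (2.363,9.000)–(2.411,8.000)
cell (2,9): code 1000 → (3.000,9.810)–(2.363,9.000)
cell (3,5): code 0100 → (3.793,6.000)–(4.000,5.669)
cell (3,6): code 1100 → (3.035,7.000)–(3.793,6.000)
cell (3,7): code 1110 → (3.000,7.032)–(3.035,7.000)
cell (3,9): code 1001 → (4.000,9.972)–(3.000,9.810)
cell (4,4): code 0100 → (4.728,5.000)–(5.000,4.842)
cell (4,5): code 1110 → (4.000,5.669)–(4.728,5.000)
cell (4,9): code 1001 → (5.000,9.244)–(4.000,9.972)
cell (5,4): code 0110 → (5.000,4.842)–(6.000,4.983)
cell (5,7): code 1011 → (6.000,7.349)–(5.674,8.000)
cell (5,8): code 0011 → (5.674,8.000)–(5.201,9.000)
cell (5,9): code 0001 → (5.201,9.000)–(5.000,9.244)
cell (6,4): code 0010 → (6.000,4.983)–(6.020,5.000)
cell (6,5): code 0011 → (6.020,5.000)–(6.494,6.000)
cell (6,6): code 0011 → (6.494,6.000)–(6.222,7.000)
cell (6,7): code 0001 → (6.222,7.000)–(6.000,7.349)
total: 26 segments, chained into 2 closed loop(s), length Σ = 21.090947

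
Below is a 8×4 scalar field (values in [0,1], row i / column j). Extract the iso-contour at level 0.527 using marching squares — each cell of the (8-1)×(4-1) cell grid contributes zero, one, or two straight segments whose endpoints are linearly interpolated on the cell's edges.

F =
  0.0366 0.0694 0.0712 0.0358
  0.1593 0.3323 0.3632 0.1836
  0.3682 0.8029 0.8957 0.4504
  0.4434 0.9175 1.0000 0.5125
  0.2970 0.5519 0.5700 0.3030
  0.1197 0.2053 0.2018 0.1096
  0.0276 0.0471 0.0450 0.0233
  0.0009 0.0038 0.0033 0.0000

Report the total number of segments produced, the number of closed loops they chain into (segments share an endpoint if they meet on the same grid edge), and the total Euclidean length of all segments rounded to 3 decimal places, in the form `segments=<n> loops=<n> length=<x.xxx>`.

cell (1,0): code 0100 → (1.414,1.000)–(2.000,0.365)
cell (1,1): code 1100 → (1.308,2.000)–(1.414,1.000)
cell (1,2): code 1000 → (2.000,2.828)–(1.308,2.000)
cell (2,0): code 0110 → (2.000,0.365)–(3.000,0.176)
cell (2,2): code 1001 → (3.000,2.970)–(2.000,2.828)
cell (3,0): code 0110 → (3.000,0.176)–(4.000,0.902)
cell (3,2): code 1001 → (4.000,2.161)–(3.000,2.970)
cell (4,0): code 0010 → (4.000,0.902)–(4.072,1.000)
cell (4,1): code 0011 → (4.072,1.000)–(4.117,2.000)
cell (4,2): code 0001 → (4.117,2.000)–(4.000,2.161)
total: 10 segments, chained into 1 closed loop(s), length Σ = 8.820087

segments=10 loops=1 length=8.820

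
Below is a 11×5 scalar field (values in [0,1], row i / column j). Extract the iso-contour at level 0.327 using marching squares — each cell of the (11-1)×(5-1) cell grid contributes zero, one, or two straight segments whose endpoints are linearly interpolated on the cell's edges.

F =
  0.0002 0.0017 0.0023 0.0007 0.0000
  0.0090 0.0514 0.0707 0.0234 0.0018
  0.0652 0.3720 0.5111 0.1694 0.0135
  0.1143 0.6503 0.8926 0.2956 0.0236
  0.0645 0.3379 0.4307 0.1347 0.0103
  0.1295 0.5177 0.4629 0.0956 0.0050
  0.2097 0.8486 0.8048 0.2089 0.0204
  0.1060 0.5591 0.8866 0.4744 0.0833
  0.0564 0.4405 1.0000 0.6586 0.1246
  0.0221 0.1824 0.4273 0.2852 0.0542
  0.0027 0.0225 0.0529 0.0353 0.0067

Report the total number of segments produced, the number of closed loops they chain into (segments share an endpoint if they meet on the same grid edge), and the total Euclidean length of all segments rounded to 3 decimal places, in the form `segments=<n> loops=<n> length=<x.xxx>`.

cell (1,0): code 0100 → (1.860,1.000)–(2.000,0.853)
cell (1,1): code 1100 → (1.582,2.000)–(1.860,1.000)
cell (1,2): code 1000 → (2.000,2.539)–(1.582,2.000)
cell (2,0): code 0110 → (2.000,0.853)–(3.000,0.397)
cell (2,2): code 1001 → (3.000,2.947)–(2.000,2.539)
cell (3,0): code 0110 → (3.000,0.397)–(4.000,0.960)
cell (3,2): code 1001 → (4.000,2.350)–(3.000,2.947)
cell (4,0): code 0110 → (4.000,0.960)–(5.000,0.509)
cell (4,2): code 1001 → (5.000,2.370)–(4.000,2.350)
cell (5,0): code 0110 → (5.000,0.509)–(6.000,0.184)
cell (5,2): code 1001 → (6.000,2.802)–(5.000,2.370)
cell (6,0): code 0110 → (6.000,0.184)–(7.000,0.488)
cell (6,2): code 1101 → (6.445,3.000)–(6.000,2.802)
cell (6,3): code 1000 → (7.000,3.377)–(6.445,3.000)
cell (7,0): code 0110 → (7.000,0.488)–(8.000,0.705)
cell (7,3): code 1001 → (8.000,3.621)–(7.000,3.377)
cell (8,0): code 0010 → (8.000,0.705)–(8.440,1.000)
cell (8,1): code 0111 → (8.440,1.000)–(9.000,1.590)
cell (8,2): code 1011 → (9.000,2.706)–(8.888,3.000)
cell (8,3): code 0001 → (8.888,3.000)–(8.000,3.621)
cell (9,1): code 0010 → (9.000,1.590)–(9.268,2.000)
cell (9,2): code 0001 → (9.268,2.000)–(9.000,2.706)
total: 22 segments, chained into 1 closed loop(s), length Σ = 18.895156

segments=22 loops=1 length=18.895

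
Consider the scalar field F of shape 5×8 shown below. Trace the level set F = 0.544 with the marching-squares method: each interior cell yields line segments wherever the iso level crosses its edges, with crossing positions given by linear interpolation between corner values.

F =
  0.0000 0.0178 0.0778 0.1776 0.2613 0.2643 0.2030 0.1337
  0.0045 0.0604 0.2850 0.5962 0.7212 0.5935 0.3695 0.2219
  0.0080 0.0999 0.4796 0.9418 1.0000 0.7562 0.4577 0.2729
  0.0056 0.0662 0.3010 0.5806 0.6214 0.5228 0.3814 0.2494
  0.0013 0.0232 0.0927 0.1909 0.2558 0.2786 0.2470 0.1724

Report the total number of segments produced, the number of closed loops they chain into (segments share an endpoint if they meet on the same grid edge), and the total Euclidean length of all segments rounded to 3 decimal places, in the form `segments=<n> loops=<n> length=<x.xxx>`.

cell (0,2): code 0100 → (0.875,3.000)–(1.000,2.832)
cell (0,3): code 1100 → (0.615,4.000)–(0.875,3.000)
cell (0,4): code 1100 → (0.850,5.000)–(0.615,4.000)
cell (0,5): code 1000 → (1.000,5.221)–(0.850,5.000)
cell (1,2): code 0110 → (1.000,2.832)–(2.000,2.139)
cell (1,5): code 1001 → (2.000,5.711)–(1.000,5.221)
cell (2,2): code 0110 → (2.000,2.139)–(3.000,2.869)
cell (2,4): code 1011 → (3.000,4.785)–(2.909,5.000)
cell (2,5): code 0001 → (2.909,5.000)–(2.000,5.711)
cell (3,2): code 0010 → (3.000,2.869)–(3.094,3.000)
cell (3,3): code 0011 → (3.094,3.000)–(3.212,4.000)
cell (3,4): code 0001 → (3.212,4.000)–(3.000,4.785)
total: 12 segments, chained into 1 closed loop(s), length Σ = 9.473629

segments=12 loops=1 length=9.474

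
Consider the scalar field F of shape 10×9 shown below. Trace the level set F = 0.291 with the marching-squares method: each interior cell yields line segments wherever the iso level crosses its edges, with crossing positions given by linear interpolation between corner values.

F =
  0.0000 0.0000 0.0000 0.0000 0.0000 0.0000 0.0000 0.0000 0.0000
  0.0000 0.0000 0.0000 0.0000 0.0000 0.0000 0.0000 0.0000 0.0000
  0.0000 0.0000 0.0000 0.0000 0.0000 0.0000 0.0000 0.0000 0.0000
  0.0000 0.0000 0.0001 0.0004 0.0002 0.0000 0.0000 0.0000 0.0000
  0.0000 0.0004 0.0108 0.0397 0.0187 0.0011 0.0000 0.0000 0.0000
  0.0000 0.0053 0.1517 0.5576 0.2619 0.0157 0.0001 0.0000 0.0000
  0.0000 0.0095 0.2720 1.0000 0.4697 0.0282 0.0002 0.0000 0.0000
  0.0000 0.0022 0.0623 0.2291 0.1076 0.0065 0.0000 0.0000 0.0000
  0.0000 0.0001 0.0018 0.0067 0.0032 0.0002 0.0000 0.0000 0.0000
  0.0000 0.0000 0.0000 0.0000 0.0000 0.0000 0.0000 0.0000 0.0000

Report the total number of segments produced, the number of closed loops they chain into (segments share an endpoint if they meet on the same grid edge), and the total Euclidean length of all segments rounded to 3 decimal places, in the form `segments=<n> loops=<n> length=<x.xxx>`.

cell (4,2): code 0100 → (4.485,3.000)–(5.000,2.343)
cell (4,3): code 1000 → (5.000,3.902)–(4.485,3.000)
cell (5,2): code 0110 → (5.000,2.343)–(6.000,2.026)
cell (5,3): code 1101 → (5.140,4.000)–(5.000,3.902)
cell (5,4): code 1000 → (6.000,4.405)–(5.140,4.000)
cell (6,2): code 0010 → (6.000,2.026)–(6.920,3.000)
cell (6,3): code 0011 → (6.920,3.000)–(6.494,4.000)
cell (6,4): code 0001 → (6.494,4.000)–(6.000,4.405)
total: 8 segments, chained into 1 closed loop(s), length Σ = 7.108205

segments=8 loops=1 length=7.108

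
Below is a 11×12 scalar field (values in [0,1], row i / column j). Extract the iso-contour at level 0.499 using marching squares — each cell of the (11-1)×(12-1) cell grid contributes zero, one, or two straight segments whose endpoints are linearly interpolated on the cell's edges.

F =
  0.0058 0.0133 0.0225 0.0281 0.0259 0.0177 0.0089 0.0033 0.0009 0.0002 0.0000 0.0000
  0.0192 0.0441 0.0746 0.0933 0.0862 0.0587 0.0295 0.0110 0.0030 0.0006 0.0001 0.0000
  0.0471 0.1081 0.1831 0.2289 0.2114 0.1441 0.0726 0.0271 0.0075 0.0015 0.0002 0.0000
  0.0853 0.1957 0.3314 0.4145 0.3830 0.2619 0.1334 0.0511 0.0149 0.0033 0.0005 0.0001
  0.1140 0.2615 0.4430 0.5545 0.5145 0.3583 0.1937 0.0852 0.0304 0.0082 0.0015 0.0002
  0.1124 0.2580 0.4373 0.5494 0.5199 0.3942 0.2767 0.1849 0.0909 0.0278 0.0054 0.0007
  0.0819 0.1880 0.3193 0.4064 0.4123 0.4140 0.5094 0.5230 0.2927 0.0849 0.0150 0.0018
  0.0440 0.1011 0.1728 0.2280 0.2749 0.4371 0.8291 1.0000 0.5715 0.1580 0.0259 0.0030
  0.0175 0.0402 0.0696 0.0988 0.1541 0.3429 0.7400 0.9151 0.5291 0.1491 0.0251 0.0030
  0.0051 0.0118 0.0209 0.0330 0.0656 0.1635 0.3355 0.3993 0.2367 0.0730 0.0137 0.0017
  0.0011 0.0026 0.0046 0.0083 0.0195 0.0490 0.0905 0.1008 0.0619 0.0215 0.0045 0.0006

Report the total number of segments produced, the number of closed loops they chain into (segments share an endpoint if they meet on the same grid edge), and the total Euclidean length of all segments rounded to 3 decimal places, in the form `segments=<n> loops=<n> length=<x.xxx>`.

segments=20 loops=2 length=14.888

cell (3,2): code 0100 → (3.604,3.000)–(4.000,2.502)
cell (3,3): code 1100 → (3.882,4.000)–(3.604,3.000)
cell (3,4): code 1000 → (4.000,4.099)–(3.882,4.000)
cell (4,2): code 0110 → (4.000,2.502)–(5.000,2.550)
cell (4,4): code 1001 → (5.000,4.166)–(4.000,4.099)
cell (5,2): code 0010 → (5.000,2.550)–(5.352,3.000)
cell (5,3): code 0011 → (5.352,3.000)–(5.194,4.000)
cell (5,4): code 0001 → (5.194,4.000)–(5.000,4.166)
cell (5,5): code 0100 → (5.955,6.000)–(6.000,5.891)
cell (5,6): code 1100 → (5.929,7.000)–(5.955,6.000)
cell (5,7): code 1000 → (6.000,7.104)–(5.929,7.000)
cell (6,5): code 0110 → (6.000,5.891)–(7.000,5.158)
cell (6,7): code 1101 → (6.740,8.000)–(6.000,7.104)
cell (6,8): code 1000 → (7.000,8.175)–(6.740,8.000)
cell (7,5): code 0110 → (7.000,5.158)–(8.000,5.393)
cell (7,8): code 1001 → (8.000,8.079)–(7.000,8.175)
cell (8,5): code 0010 → (8.000,5.393)–(8.596,6.000)
cell (8,6): code 0011 → (8.596,6.000)–(8.807,7.000)
cell (8,7): code 0011 → (8.807,7.000)–(8.103,8.000)
cell (8,8): code 0001 → (8.103,8.000)–(8.000,8.079)
total: 20 segments, chained into 2 closed loop(s), length Σ = 14.888051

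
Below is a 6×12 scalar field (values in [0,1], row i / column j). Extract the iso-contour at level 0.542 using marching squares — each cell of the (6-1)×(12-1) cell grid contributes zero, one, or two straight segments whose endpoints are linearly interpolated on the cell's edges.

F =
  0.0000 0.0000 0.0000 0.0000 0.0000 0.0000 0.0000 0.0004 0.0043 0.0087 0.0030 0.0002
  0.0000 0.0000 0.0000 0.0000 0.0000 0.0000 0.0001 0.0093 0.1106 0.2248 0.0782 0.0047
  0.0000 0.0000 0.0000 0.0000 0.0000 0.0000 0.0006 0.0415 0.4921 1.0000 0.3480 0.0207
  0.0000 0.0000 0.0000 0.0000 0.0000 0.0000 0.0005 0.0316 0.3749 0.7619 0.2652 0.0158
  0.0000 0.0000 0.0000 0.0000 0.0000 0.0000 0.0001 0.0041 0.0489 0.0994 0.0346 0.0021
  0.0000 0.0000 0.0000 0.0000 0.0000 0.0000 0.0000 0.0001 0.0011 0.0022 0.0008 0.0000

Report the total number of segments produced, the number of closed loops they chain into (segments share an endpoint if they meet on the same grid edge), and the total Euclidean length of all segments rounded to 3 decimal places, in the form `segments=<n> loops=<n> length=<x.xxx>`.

segments=6 loops=1 length=5.295

cell (1,8): code 0100 → (1.409,9.000)–(2.000,8.098)
cell (1,9): code 1000 → (2.000,9.702)–(1.409,9.000)
cell (2,8): code 0110 → (2.000,8.098)–(3.000,8.432)
cell (2,9): code 1001 → (3.000,9.443)–(2.000,9.702)
cell (3,8): code 0010 → (3.000,8.432)–(3.332,9.000)
cell (3,9): code 0001 → (3.332,9.000)–(3.000,9.443)
total: 6 segments, chained into 1 closed loop(s), length Σ = 5.294673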